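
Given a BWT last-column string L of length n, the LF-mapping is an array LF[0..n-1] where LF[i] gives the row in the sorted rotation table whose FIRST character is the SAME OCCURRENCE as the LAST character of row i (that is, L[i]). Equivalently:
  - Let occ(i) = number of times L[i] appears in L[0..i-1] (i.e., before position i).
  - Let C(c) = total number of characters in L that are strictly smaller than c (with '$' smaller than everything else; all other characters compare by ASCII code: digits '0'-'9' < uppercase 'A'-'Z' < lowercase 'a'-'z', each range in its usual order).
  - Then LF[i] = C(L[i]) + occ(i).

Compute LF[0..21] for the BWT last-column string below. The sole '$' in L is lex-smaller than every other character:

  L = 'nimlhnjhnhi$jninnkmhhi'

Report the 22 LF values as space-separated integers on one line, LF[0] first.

Char counts: '$':1, 'h':5, 'i':4, 'j':2, 'k':1, 'l':1, 'm':2, 'n':6
C (first-col start): C('$')=0, C('h')=1, C('i')=6, C('j')=10, C('k')=12, C('l')=13, C('m')=14, C('n')=16
L[0]='n': occ=0, LF[0]=C('n')+0=16+0=16
L[1]='i': occ=0, LF[1]=C('i')+0=6+0=6
L[2]='m': occ=0, LF[2]=C('m')+0=14+0=14
L[3]='l': occ=0, LF[3]=C('l')+0=13+0=13
L[4]='h': occ=0, LF[4]=C('h')+0=1+0=1
L[5]='n': occ=1, LF[5]=C('n')+1=16+1=17
L[6]='j': occ=0, LF[6]=C('j')+0=10+0=10
L[7]='h': occ=1, LF[7]=C('h')+1=1+1=2
L[8]='n': occ=2, LF[8]=C('n')+2=16+2=18
L[9]='h': occ=2, LF[9]=C('h')+2=1+2=3
L[10]='i': occ=1, LF[10]=C('i')+1=6+1=7
L[11]='$': occ=0, LF[11]=C('$')+0=0+0=0
L[12]='j': occ=1, LF[12]=C('j')+1=10+1=11
L[13]='n': occ=3, LF[13]=C('n')+3=16+3=19
L[14]='i': occ=2, LF[14]=C('i')+2=6+2=8
L[15]='n': occ=4, LF[15]=C('n')+4=16+4=20
L[16]='n': occ=5, LF[16]=C('n')+5=16+5=21
L[17]='k': occ=0, LF[17]=C('k')+0=12+0=12
L[18]='m': occ=1, LF[18]=C('m')+1=14+1=15
L[19]='h': occ=3, LF[19]=C('h')+3=1+3=4
L[20]='h': occ=4, LF[20]=C('h')+4=1+4=5
L[21]='i': occ=3, LF[21]=C('i')+3=6+3=9

Answer: 16 6 14 13 1 17 10 2 18 3 7 0 11 19 8 20 21 12 15 4 5 9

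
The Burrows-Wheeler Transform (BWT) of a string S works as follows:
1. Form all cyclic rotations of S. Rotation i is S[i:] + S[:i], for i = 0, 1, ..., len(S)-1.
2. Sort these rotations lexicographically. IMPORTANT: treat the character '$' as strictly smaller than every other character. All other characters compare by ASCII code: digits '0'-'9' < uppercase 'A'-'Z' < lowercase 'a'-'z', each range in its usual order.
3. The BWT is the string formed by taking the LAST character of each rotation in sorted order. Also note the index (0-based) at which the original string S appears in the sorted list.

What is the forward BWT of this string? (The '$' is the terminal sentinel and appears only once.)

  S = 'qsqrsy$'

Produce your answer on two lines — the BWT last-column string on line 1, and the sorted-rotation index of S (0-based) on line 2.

All 7 rotations (rotation i = S[i:]+S[:i]):
  rot[0] = qsqrsy$
  rot[1] = sqrsy$q
  rot[2] = qrsy$qs
  rot[3] = rsy$qsq
  rot[4] = sy$qsqr
  rot[5] = y$qsqrs
  rot[6] = $qsqrsy
Sorted (with $ < everything):
  sorted[0] = $qsqrsy  (last char: 'y')
  sorted[1] = qrsy$qs  (last char: 's')
  sorted[2] = qsqrsy$  (last char: '$')
  sorted[3] = rsy$qsq  (last char: 'q')
  sorted[4] = sqrsy$q  (last char: 'q')
  sorted[5] = sy$qsqr  (last char: 'r')
  sorted[6] = y$qsqrs  (last char: 's')
Last column: ys$qqrs
Original string S is at sorted index 2

Answer: ys$qqrs
2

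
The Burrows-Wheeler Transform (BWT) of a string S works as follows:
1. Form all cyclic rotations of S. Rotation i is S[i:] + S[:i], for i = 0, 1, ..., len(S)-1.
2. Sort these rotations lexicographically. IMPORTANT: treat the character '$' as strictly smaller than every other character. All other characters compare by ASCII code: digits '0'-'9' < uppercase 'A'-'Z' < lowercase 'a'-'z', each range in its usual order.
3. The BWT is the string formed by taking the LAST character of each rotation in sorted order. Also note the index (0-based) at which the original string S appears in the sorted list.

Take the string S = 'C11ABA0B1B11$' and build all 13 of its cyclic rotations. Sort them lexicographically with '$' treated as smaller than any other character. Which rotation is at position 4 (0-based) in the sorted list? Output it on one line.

Answer: 11ABA0B1B11$C

Derivation:
All 13 rotations (rotation i = S[i:]+S[:i]):
  rot[0] = C11ABA0B1B11$
  rot[1] = 11ABA0B1B11$C
  rot[2] = 1ABA0B1B11$C1
  rot[3] = ABA0B1B11$C11
  rot[4] = BA0B1B11$C11A
  rot[5] = A0B1B11$C11AB
  rot[6] = 0B1B11$C11ABA
  rot[7] = B1B11$C11ABA0
  rot[8] = 1B11$C11ABA0B
  rot[9] = B11$C11ABA0B1
  rot[10] = 11$C11ABA0B1B
  rot[11] = 1$C11ABA0B1B1
  rot[12] = $C11ABA0B1B11
Sorted (with $ < everything):
  sorted[0] = $C11ABA0B1B11
  sorted[1] = 0B1B11$C11ABA
  sorted[2] = 1$C11ABA0B1B1
  sorted[3] = 11$C11ABA0B1B
  sorted[4] = 11ABA0B1B11$C
  sorted[5] = 1ABA0B1B11$C1
  sorted[6] = 1B11$C11ABA0B
  sorted[7] = A0B1B11$C11AB
  sorted[8] = ABA0B1B11$C11
  sorted[9] = B11$C11ABA0B1
  sorted[10] = B1B11$C11ABA0
  sorted[11] = BA0B1B11$C11A
  sorted[12] = C11ABA0B1B11$
sorted[4] = 11ABA0B1B11$C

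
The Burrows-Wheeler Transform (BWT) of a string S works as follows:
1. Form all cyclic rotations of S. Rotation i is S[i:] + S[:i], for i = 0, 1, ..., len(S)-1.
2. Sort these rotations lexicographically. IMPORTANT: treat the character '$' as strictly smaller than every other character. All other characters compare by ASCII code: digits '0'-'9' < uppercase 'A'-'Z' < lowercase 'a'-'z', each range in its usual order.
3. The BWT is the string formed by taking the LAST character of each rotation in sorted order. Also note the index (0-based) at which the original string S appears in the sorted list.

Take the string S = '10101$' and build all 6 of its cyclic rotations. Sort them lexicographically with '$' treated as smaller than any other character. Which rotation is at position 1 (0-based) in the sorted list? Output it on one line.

Answer: 01$101

Derivation:
All 6 rotations (rotation i = S[i:]+S[:i]):
  rot[0] = 10101$
  rot[1] = 0101$1
  rot[2] = 101$10
  rot[3] = 01$101
  rot[4] = 1$1010
  rot[5] = $10101
Sorted (with $ < everything):
  sorted[0] = $10101
  sorted[1] = 01$101
  sorted[2] = 0101$1
  sorted[3] = 1$1010
  sorted[4] = 101$10
  sorted[5] = 10101$
sorted[1] = 01$101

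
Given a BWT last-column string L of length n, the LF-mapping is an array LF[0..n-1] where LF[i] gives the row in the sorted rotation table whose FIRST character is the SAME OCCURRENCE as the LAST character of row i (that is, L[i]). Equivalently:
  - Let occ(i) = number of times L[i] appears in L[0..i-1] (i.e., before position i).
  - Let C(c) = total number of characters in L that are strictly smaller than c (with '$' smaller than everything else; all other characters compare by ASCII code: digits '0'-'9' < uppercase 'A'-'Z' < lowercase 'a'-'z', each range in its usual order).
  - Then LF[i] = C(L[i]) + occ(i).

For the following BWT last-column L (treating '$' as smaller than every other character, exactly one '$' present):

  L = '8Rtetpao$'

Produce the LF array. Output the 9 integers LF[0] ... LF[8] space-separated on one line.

Answer: 1 2 7 4 8 6 3 5 0

Derivation:
Char counts: '$':1, '8':1, 'R':1, 'a':1, 'e':1, 'o':1, 'p':1, 't':2
C (first-col start): C('$')=0, C('8')=1, C('R')=2, C('a')=3, C('e')=4, C('o')=5, C('p')=6, C('t')=7
L[0]='8': occ=0, LF[0]=C('8')+0=1+0=1
L[1]='R': occ=0, LF[1]=C('R')+0=2+0=2
L[2]='t': occ=0, LF[2]=C('t')+0=7+0=7
L[3]='e': occ=0, LF[3]=C('e')+0=4+0=4
L[4]='t': occ=1, LF[4]=C('t')+1=7+1=8
L[5]='p': occ=0, LF[5]=C('p')+0=6+0=6
L[6]='a': occ=0, LF[6]=C('a')+0=3+0=3
L[7]='o': occ=0, LF[7]=C('o')+0=5+0=5
L[8]='$': occ=0, LF[8]=C('$')+0=0+0=0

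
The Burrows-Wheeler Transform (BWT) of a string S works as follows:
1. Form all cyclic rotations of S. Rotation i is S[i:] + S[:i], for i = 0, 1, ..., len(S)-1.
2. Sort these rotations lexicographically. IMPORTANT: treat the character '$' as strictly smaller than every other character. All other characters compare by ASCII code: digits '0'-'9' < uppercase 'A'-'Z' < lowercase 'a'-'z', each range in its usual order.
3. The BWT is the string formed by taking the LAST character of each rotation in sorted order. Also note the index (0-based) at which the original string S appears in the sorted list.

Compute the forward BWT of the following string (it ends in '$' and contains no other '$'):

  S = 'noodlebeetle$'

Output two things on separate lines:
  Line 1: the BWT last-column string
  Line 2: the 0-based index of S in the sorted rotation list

All 13 rotations (rotation i = S[i:]+S[:i]):
  rot[0] = noodlebeetle$
  rot[1] = oodlebeetle$n
  rot[2] = odlebeetle$no
  rot[3] = dlebeetle$noo
  rot[4] = lebeetle$nood
  rot[5] = ebeetle$noodl
  rot[6] = beetle$noodle
  rot[7] = eetle$noodleb
  rot[8] = etle$noodlebe
  rot[9] = tle$noodlebee
  rot[10] = le$noodlebeet
  rot[11] = e$noodlebeetl
  rot[12] = $noodlebeetle
Sorted (with $ < everything):
  sorted[0] = $noodlebeetle  (last char: 'e')
  sorted[1] = beetle$noodle  (last char: 'e')
  sorted[2] = dlebeetle$noo  (last char: 'o')
  sorted[3] = e$noodlebeetl  (last char: 'l')
  sorted[4] = ebeetle$noodl  (last char: 'l')
  sorted[5] = eetle$noodleb  (last char: 'b')
  sorted[6] = etle$noodlebe  (last char: 'e')
  sorted[7] = le$noodlebeet  (last char: 't')
  sorted[8] = lebeetle$nood  (last char: 'd')
  sorted[9] = noodlebeetle$  (last char: '$')
  sorted[10] = odlebeetle$no  (last char: 'o')
  sorted[11] = oodlebeetle$n  (last char: 'n')
  sorted[12] = tle$noodlebee  (last char: 'e')
Last column: eeollbetd$one
Original string S is at sorted index 9

Answer: eeollbetd$one
9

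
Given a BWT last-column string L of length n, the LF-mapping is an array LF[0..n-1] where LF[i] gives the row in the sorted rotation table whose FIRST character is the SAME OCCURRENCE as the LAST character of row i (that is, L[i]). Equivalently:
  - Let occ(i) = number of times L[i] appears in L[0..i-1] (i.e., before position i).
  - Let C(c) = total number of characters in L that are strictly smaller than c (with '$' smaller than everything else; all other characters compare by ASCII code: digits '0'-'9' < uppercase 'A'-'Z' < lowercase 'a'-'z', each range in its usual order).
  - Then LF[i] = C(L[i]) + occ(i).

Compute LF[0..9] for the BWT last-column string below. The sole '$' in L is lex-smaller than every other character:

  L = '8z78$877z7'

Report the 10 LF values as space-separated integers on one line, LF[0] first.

Answer: 5 8 1 6 0 7 2 3 9 4

Derivation:
Char counts: '$':1, '7':4, '8':3, 'z':2
C (first-col start): C('$')=0, C('7')=1, C('8')=5, C('z')=8
L[0]='8': occ=0, LF[0]=C('8')+0=5+0=5
L[1]='z': occ=0, LF[1]=C('z')+0=8+0=8
L[2]='7': occ=0, LF[2]=C('7')+0=1+0=1
L[3]='8': occ=1, LF[3]=C('8')+1=5+1=6
L[4]='$': occ=0, LF[4]=C('$')+0=0+0=0
L[5]='8': occ=2, LF[5]=C('8')+2=5+2=7
L[6]='7': occ=1, LF[6]=C('7')+1=1+1=2
L[7]='7': occ=2, LF[7]=C('7')+2=1+2=3
L[8]='z': occ=1, LF[8]=C('z')+1=8+1=9
L[9]='7': occ=3, LF[9]=C('7')+3=1+3=4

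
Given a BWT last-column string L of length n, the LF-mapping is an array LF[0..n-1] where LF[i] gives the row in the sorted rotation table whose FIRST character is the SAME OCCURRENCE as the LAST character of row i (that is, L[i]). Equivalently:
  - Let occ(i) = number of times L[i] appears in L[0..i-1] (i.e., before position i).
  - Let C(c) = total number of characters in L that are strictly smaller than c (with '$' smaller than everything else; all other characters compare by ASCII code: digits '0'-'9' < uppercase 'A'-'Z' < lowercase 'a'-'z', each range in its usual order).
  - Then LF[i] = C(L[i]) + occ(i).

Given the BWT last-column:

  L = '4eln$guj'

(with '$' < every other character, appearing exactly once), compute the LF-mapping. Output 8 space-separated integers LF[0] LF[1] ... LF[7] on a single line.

Answer: 1 2 5 6 0 3 7 4

Derivation:
Char counts: '$':1, '4':1, 'e':1, 'g':1, 'j':1, 'l':1, 'n':1, 'u':1
C (first-col start): C('$')=0, C('4')=1, C('e')=2, C('g')=3, C('j')=4, C('l')=5, C('n')=6, C('u')=7
L[0]='4': occ=0, LF[0]=C('4')+0=1+0=1
L[1]='e': occ=0, LF[1]=C('e')+0=2+0=2
L[2]='l': occ=0, LF[2]=C('l')+0=5+0=5
L[3]='n': occ=0, LF[3]=C('n')+0=6+0=6
L[4]='$': occ=0, LF[4]=C('$')+0=0+0=0
L[5]='g': occ=0, LF[5]=C('g')+0=3+0=3
L[6]='u': occ=0, LF[6]=C('u')+0=7+0=7
L[7]='j': occ=0, LF[7]=C('j')+0=4+0=4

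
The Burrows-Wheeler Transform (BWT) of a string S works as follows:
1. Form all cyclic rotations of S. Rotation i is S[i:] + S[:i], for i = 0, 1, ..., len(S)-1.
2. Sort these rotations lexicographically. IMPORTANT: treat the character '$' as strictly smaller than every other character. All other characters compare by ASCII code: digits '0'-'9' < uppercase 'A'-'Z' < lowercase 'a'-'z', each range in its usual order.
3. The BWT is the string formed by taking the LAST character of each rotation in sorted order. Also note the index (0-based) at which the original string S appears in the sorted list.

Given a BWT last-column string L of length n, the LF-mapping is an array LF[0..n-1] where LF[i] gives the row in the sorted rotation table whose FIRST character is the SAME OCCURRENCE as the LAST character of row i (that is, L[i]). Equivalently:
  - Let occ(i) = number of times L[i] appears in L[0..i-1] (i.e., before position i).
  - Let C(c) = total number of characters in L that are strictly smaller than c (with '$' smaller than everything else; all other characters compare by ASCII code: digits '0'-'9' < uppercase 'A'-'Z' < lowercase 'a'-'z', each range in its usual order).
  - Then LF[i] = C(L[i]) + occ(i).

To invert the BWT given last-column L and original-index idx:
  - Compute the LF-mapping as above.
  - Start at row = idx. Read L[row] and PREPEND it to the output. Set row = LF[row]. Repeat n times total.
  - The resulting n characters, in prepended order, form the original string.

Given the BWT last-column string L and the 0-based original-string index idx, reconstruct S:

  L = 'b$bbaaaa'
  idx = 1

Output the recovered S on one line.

LF mapping: 5 0 6 7 1 2 3 4
Walk LF starting at row 1, prepending L[row]:
  step 1: row=1, L[1]='$', prepend. Next row=LF[1]=0
  step 2: row=0, L[0]='b', prepend. Next row=LF[0]=5
  step 3: row=5, L[5]='a', prepend. Next row=LF[5]=2
  step 4: row=2, L[2]='b', prepend. Next row=LF[2]=6
  step 5: row=6, L[6]='a', prepend. Next row=LF[6]=3
  step 6: row=3, L[3]='b', prepend. Next row=LF[3]=7
  step 7: row=7, L[7]='a', prepend. Next row=LF[7]=4
  step 8: row=4, L[4]='a', prepend. Next row=LF[4]=1
Reversed output: aababab$

Answer: aababab$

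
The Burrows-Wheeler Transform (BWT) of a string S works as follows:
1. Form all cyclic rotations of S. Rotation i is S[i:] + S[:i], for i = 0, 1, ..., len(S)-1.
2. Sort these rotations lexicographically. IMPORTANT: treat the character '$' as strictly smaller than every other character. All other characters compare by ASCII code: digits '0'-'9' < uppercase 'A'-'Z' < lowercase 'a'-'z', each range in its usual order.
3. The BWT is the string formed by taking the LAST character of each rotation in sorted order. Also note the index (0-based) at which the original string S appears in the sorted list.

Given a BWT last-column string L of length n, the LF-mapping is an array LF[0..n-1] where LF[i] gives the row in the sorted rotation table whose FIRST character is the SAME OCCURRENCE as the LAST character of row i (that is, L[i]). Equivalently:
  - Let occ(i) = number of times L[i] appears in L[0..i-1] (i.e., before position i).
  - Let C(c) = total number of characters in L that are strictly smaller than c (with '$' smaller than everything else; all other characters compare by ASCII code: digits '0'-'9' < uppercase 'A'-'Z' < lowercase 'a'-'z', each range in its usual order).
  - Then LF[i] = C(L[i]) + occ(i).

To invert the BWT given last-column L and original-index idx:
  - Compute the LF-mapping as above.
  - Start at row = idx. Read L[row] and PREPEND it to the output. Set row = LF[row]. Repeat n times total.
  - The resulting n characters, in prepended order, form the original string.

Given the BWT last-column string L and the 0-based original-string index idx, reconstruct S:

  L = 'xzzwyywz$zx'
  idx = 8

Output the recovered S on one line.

LF mapping: 3 7 8 1 5 6 2 9 0 10 4
Walk LF starting at row 8, prepending L[row]:
  step 1: row=8, L[8]='$', prepend. Next row=LF[8]=0
  step 2: row=0, L[0]='x', prepend. Next row=LF[0]=3
  step 3: row=3, L[3]='w', prepend. Next row=LF[3]=1
  step 4: row=1, L[1]='z', prepend. Next row=LF[1]=7
  step 5: row=7, L[7]='z', prepend. Next row=LF[7]=9
  step 6: row=9, L[9]='z', prepend. Next row=LF[9]=10
  step 7: row=10, L[10]='x', prepend. Next row=LF[10]=4
  step 8: row=4, L[4]='y', prepend. Next row=LF[4]=5
  step 9: row=5, L[5]='y', prepend. Next row=LF[5]=6
  step 10: row=6, L[6]='w', prepend. Next row=LF[6]=2
  step 11: row=2, L[2]='z', prepend. Next row=LF[2]=8
Reversed output: zwyyxzzzwx$

Answer: zwyyxzzzwx$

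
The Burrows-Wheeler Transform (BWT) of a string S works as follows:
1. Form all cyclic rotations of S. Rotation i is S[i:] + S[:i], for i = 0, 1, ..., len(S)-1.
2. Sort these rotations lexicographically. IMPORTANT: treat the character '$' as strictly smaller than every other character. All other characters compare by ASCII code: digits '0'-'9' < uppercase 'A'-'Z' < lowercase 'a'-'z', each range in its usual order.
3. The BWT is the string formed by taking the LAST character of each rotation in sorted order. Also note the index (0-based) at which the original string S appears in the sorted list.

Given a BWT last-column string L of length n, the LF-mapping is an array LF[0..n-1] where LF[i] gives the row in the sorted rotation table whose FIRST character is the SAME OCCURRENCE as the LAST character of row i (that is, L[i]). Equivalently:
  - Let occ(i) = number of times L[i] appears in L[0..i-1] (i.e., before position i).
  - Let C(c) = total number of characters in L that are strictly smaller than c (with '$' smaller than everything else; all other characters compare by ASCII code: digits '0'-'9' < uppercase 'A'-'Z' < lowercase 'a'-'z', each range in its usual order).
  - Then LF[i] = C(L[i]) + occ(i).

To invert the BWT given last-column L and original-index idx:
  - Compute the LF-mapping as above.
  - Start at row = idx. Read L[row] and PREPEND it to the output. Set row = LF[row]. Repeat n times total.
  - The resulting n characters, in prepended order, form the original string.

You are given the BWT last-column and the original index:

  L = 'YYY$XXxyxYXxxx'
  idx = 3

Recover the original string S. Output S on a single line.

Answer: XxxxyYxxYXYXY$

Derivation:
LF mapping: 4 5 6 0 1 2 8 13 9 7 3 10 11 12
Walk LF starting at row 3, prepending L[row]:
  step 1: row=3, L[3]='$', prepend. Next row=LF[3]=0
  step 2: row=0, L[0]='Y', prepend. Next row=LF[0]=4
  step 3: row=4, L[4]='X', prepend. Next row=LF[4]=1
  step 4: row=1, L[1]='Y', prepend. Next row=LF[1]=5
  step 5: row=5, L[5]='X', prepend. Next row=LF[5]=2
  step 6: row=2, L[2]='Y', prepend. Next row=LF[2]=6
  step 7: row=6, L[6]='x', prepend. Next row=LF[6]=8
  step 8: row=8, L[8]='x', prepend. Next row=LF[8]=9
  step 9: row=9, L[9]='Y', prepend. Next row=LF[9]=7
  step 10: row=7, L[7]='y', prepend. Next row=LF[7]=13
  step 11: row=13, L[13]='x', prepend. Next row=LF[13]=12
  step 12: row=12, L[12]='x', prepend. Next row=LF[12]=11
  step 13: row=11, L[11]='x', prepend. Next row=LF[11]=10
  step 14: row=10, L[10]='X', prepend. Next row=LF[10]=3
Reversed output: XxxxyYxxYXYXY$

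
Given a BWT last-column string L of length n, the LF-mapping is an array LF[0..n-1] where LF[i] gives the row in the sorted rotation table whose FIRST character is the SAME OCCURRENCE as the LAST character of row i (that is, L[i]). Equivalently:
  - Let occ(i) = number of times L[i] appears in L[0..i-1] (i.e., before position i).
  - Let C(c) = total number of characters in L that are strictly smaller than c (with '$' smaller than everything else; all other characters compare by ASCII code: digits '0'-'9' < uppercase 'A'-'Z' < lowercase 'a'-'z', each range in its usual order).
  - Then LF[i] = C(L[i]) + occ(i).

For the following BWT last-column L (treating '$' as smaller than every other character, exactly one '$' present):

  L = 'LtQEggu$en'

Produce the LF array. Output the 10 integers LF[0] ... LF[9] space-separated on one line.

Answer: 2 8 3 1 5 6 9 0 4 7

Derivation:
Char counts: '$':1, 'E':1, 'L':1, 'Q':1, 'e':1, 'g':2, 'n':1, 't':1, 'u':1
C (first-col start): C('$')=0, C('E')=1, C('L')=2, C('Q')=3, C('e')=4, C('g')=5, C('n')=7, C('t')=8, C('u')=9
L[0]='L': occ=0, LF[0]=C('L')+0=2+0=2
L[1]='t': occ=0, LF[1]=C('t')+0=8+0=8
L[2]='Q': occ=0, LF[2]=C('Q')+0=3+0=3
L[3]='E': occ=0, LF[3]=C('E')+0=1+0=1
L[4]='g': occ=0, LF[4]=C('g')+0=5+0=5
L[5]='g': occ=1, LF[5]=C('g')+1=5+1=6
L[6]='u': occ=0, LF[6]=C('u')+0=9+0=9
L[7]='$': occ=0, LF[7]=C('$')+0=0+0=0
L[8]='e': occ=0, LF[8]=C('e')+0=4+0=4
L[9]='n': occ=0, LF[9]=C('n')+0=7+0=7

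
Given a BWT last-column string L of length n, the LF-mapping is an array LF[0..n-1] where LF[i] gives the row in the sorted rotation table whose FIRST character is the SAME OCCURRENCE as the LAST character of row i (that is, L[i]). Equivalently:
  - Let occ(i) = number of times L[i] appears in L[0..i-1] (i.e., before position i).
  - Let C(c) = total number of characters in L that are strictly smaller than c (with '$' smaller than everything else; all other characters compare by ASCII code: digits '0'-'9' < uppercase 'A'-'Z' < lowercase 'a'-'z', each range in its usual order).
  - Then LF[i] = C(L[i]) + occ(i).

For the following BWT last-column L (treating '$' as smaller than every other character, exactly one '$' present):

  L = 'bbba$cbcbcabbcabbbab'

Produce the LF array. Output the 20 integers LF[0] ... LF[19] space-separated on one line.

Answer: 5 6 7 1 0 16 8 17 9 18 2 10 11 19 3 12 13 14 4 15

Derivation:
Char counts: '$':1, 'a':4, 'b':11, 'c':4
C (first-col start): C('$')=0, C('a')=1, C('b')=5, C('c')=16
L[0]='b': occ=0, LF[0]=C('b')+0=5+0=5
L[1]='b': occ=1, LF[1]=C('b')+1=5+1=6
L[2]='b': occ=2, LF[2]=C('b')+2=5+2=7
L[3]='a': occ=0, LF[3]=C('a')+0=1+0=1
L[4]='$': occ=0, LF[4]=C('$')+0=0+0=0
L[5]='c': occ=0, LF[5]=C('c')+0=16+0=16
L[6]='b': occ=3, LF[6]=C('b')+3=5+3=8
L[7]='c': occ=1, LF[7]=C('c')+1=16+1=17
L[8]='b': occ=4, LF[8]=C('b')+4=5+4=9
L[9]='c': occ=2, LF[9]=C('c')+2=16+2=18
L[10]='a': occ=1, LF[10]=C('a')+1=1+1=2
L[11]='b': occ=5, LF[11]=C('b')+5=5+5=10
L[12]='b': occ=6, LF[12]=C('b')+6=5+6=11
L[13]='c': occ=3, LF[13]=C('c')+3=16+3=19
L[14]='a': occ=2, LF[14]=C('a')+2=1+2=3
L[15]='b': occ=7, LF[15]=C('b')+7=5+7=12
L[16]='b': occ=8, LF[16]=C('b')+8=5+8=13
L[17]='b': occ=9, LF[17]=C('b')+9=5+9=14
L[18]='a': occ=3, LF[18]=C('a')+3=1+3=4
L[19]='b': occ=10, LF[19]=C('b')+10=5+10=15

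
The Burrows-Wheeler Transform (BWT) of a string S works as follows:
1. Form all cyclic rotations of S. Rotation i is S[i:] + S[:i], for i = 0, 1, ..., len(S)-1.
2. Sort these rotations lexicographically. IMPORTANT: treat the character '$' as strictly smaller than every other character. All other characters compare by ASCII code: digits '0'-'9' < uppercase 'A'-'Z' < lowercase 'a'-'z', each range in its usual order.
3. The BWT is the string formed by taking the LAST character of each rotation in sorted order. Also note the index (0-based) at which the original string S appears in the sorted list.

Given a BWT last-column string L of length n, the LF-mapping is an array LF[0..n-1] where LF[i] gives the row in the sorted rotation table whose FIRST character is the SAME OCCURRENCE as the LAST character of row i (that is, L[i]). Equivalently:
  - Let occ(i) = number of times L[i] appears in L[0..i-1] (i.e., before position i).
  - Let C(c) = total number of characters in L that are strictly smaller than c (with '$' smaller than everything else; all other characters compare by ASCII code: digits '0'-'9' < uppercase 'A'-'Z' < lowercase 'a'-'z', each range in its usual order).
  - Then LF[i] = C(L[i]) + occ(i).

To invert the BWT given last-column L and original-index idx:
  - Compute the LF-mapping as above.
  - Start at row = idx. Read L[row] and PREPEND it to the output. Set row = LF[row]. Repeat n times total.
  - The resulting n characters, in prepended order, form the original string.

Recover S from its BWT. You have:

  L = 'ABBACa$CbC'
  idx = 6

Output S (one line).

LF mapping: 1 3 4 2 5 8 0 6 9 7
Walk LF starting at row 6, prepending L[row]:
  step 1: row=6, L[6]='$', prepend. Next row=LF[6]=0
  step 2: row=0, L[0]='A', prepend. Next row=LF[0]=1
  step 3: row=1, L[1]='B', prepend. Next row=LF[1]=3
  step 4: row=3, L[3]='A', prepend. Next row=LF[3]=2
  step 5: row=2, L[2]='B', prepend. Next row=LF[2]=4
  step 6: row=4, L[4]='C', prepend. Next row=LF[4]=5
  step 7: row=5, L[5]='a', prepend. Next row=LF[5]=8
  step 8: row=8, L[8]='b', prepend. Next row=LF[8]=9
  step 9: row=9, L[9]='C', prepend. Next row=LF[9]=7
  step 10: row=7, L[7]='C', prepend. Next row=LF[7]=6
Reversed output: CCbaCBABA$

Answer: CCbaCBABA$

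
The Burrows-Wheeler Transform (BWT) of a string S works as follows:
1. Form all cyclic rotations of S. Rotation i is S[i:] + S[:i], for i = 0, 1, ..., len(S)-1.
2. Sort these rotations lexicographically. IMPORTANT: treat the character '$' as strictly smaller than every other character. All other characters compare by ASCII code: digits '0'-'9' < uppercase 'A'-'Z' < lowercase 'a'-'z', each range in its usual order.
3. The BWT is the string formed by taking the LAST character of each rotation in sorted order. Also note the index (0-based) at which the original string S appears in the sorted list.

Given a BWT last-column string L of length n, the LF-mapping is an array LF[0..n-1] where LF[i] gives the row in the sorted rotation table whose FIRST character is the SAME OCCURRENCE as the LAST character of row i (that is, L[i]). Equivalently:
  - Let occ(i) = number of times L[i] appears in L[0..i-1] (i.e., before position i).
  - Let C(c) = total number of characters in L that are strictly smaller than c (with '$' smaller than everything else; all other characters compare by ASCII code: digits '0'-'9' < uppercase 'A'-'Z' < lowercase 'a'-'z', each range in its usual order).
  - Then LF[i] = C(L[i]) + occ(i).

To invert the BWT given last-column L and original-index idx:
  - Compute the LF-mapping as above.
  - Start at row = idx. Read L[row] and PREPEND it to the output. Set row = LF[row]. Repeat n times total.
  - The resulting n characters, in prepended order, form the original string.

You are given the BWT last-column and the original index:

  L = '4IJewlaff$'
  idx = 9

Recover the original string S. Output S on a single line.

Answer: waffleJI4$

Derivation:
LF mapping: 1 2 3 5 9 8 4 6 7 0
Walk LF starting at row 9, prepending L[row]:
  step 1: row=9, L[9]='$', prepend. Next row=LF[9]=0
  step 2: row=0, L[0]='4', prepend. Next row=LF[0]=1
  step 3: row=1, L[1]='I', prepend. Next row=LF[1]=2
  step 4: row=2, L[2]='J', prepend. Next row=LF[2]=3
  step 5: row=3, L[3]='e', prepend. Next row=LF[3]=5
  step 6: row=5, L[5]='l', prepend. Next row=LF[5]=8
  step 7: row=8, L[8]='f', prepend. Next row=LF[8]=7
  step 8: row=7, L[7]='f', prepend. Next row=LF[7]=6
  step 9: row=6, L[6]='a', prepend. Next row=LF[6]=4
  step 10: row=4, L[4]='w', prepend. Next row=LF[4]=9
Reversed output: waffleJI4$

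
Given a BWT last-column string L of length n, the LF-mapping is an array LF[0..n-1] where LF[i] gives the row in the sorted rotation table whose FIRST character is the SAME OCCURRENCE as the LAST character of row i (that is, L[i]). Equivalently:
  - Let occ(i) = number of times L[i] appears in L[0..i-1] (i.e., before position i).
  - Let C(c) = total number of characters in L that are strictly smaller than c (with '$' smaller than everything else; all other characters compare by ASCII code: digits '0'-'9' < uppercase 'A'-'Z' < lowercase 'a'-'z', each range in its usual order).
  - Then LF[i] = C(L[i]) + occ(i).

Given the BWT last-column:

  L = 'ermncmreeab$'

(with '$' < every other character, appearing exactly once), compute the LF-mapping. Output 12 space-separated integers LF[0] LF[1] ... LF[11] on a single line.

Char counts: '$':1, 'a':1, 'b':1, 'c':1, 'e':3, 'm':2, 'n':1, 'r':2
C (first-col start): C('$')=0, C('a')=1, C('b')=2, C('c')=3, C('e')=4, C('m')=7, C('n')=9, C('r')=10
L[0]='e': occ=0, LF[0]=C('e')+0=4+0=4
L[1]='r': occ=0, LF[1]=C('r')+0=10+0=10
L[2]='m': occ=0, LF[2]=C('m')+0=7+0=7
L[3]='n': occ=0, LF[3]=C('n')+0=9+0=9
L[4]='c': occ=0, LF[4]=C('c')+0=3+0=3
L[5]='m': occ=1, LF[5]=C('m')+1=7+1=8
L[6]='r': occ=1, LF[6]=C('r')+1=10+1=11
L[7]='e': occ=1, LF[7]=C('e')+1=4+1=5
L[8]='e': occ=2, LF[8]=C('e')+2=4+2=6
L[9]='a': occ=0, LF[9]=C('a')+0=1+0=1
L[10]='b': occ=0, LF[10]=C('b')+0=2+0=2
L[11]='$': occ=0, LF[11]=C('$')+0=0+0=0

Answer: 4 10 7 9 3 8 11 5 6 1 2 0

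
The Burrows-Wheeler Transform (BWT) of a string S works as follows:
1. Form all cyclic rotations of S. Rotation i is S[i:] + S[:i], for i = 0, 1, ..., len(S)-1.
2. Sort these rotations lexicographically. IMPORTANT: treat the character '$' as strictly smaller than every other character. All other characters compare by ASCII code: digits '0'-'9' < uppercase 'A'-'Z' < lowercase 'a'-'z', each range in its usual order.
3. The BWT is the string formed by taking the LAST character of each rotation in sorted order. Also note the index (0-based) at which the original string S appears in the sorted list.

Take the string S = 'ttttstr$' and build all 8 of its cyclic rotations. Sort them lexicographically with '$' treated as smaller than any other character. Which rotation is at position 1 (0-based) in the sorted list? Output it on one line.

All 8 rotations (rotation i = S[i:]+S[:i]):
  rot[0] = ttttstr$
  rot[1] = tttstr$t
  rot[2] = ttstr$tt
  rot[3] = tstr$ttt
  rot[4] = str$tttt
  rot[5] = tr$tttts
  rot[6] = r$ttttst
  rot[7] = $ttttstr
Sorted (with $ < everything):
  sorted[0] = $ttttstr
  sorted[1] = r$ttttst
  sorted[2] = str$tttt
  sorted[3] = tr$tttts
  sorted[4] = tstr$ttt
  sorted[5] = ttstr$tt
  sorted[6] = tttstr$t
  sorted[7] = ttttstr$
sorted[1] = r$ttttst

Answer: r$ttttst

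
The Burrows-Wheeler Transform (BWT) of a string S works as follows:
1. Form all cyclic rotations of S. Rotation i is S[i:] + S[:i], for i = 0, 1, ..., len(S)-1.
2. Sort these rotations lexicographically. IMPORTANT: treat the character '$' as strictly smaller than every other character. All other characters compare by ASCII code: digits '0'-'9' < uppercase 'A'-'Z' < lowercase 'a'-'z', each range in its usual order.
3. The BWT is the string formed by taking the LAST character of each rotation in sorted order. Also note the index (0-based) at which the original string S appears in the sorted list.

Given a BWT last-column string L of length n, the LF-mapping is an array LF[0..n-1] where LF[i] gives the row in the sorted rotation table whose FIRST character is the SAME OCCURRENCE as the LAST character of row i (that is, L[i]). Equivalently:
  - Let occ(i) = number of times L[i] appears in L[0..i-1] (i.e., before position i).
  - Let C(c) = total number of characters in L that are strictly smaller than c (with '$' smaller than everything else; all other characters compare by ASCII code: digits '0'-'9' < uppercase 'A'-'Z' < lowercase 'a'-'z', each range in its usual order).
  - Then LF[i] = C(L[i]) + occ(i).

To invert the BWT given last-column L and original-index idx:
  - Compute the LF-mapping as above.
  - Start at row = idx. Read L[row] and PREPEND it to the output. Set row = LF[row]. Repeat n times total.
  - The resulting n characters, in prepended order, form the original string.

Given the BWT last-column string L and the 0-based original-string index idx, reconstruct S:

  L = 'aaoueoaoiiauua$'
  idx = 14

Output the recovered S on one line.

LF mapping: 1 2 9 12 6 10 3 11 7 8 4 13 14 5 0
Walk LF starting at row 14, prepending L[row]:
  step 1: row=14, L[14]='$', prepend. Next row=LF[14]=0
  step 2: row=0, L[0]='a', prepend. Next row=LF[0]=1
  step 3: row=1, L[1]='a', prepend. Next row=LF[1]=2
  step 4: row=2, L[2]='o', prepend. Next row=LF[2]=9
  step 5: row=9, L[9]='i', prepend. Next row=LF[9]=8
  step 6: row=8, L[8]='i', prepend. Next row=LF[8]=7
  step 7: row=7, L[7]='o', prepend. Next row=LF[7]=11
  step 8: row=11, L[11]='u', prepend. Next row=LF[11]=13
  step 9: row=13, L[13]='a', prepend. Next row=LF[13]=5
  step 10: row=5, L[5]='o', prepend. Next row=LF[5]=10
  step 11: row=10, L[10]='a', prepend. Next row=LF[10]=4
  step 12: row=4, L[4]='e', prepend. Next row=LF[4]=6
  step 13: row=6, L[6]='a', prepend. Next row=LF[6]=3
  step 14: row=3, L[3]='u', prepend. Next row=LF[3]=12
  step 15: row=12, L[12]='u', prepend. Next row=LF[12]=14
Reversed output: uuaeaoauoiioaa$

Answer: uuaeaoauoiioaa$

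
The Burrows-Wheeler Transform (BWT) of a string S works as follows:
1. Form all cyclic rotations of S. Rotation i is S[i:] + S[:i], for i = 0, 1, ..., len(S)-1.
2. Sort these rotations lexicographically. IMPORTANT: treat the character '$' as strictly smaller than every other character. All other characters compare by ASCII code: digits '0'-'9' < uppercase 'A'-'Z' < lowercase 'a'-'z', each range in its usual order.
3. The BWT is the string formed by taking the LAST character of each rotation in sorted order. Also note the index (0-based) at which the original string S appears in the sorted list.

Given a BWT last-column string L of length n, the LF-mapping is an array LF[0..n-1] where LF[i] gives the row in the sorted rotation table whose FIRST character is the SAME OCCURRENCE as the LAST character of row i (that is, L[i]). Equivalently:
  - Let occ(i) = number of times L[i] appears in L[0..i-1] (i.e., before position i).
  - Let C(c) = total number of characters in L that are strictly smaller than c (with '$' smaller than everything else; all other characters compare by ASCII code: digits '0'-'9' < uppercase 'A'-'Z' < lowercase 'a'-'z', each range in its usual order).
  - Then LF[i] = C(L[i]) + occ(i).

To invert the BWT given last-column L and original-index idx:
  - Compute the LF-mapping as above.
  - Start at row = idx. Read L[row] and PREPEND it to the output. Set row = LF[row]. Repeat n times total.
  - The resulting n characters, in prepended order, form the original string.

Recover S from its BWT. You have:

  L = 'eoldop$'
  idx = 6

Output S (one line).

LF mapping: 2 4 3 1 5 6 0
Walk LF starting at row 6, prepending L[row]:
  step 1: row=6, L[6]='$', prepend. Next row=LF[6]=0
  step 2: row=0, L[0]='e', prepend. Next row=LF[0]=2
  step 3: row=2, L[2]='l', prepend. Next row=LF[2]=3
  step 4: row=3, L[3]='d', prepend. Next row=LF[3]=1
  step 5: row=1, L[1]='o', prepend. Next row=LF[1]=4
  step 6: row=4, L[4]='o', prepend. Next row=LF[4]=5
  step 7: row=5, L[5]='p', prepend. Next row=LF[5]=6
Reversed output: poodle$

Answer: poodle$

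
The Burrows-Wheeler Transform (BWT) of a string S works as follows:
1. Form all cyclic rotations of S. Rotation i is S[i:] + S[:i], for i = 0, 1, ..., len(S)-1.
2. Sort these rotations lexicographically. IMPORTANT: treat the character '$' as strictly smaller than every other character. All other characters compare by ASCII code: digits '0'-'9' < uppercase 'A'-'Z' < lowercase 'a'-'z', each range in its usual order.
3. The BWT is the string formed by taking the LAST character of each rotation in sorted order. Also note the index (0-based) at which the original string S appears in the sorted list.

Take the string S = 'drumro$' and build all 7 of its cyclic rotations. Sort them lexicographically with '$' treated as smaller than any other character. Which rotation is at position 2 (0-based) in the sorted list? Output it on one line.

All 7 rotations (rotation i = S[i:]+S[:i]):
  rot[0] = drumro$
  rot[1] = rumro$d
  rot[2] = umro$dr
  rot[3] = mro$dru
  rot[4] = ro$drum
  rot[5] = o$drumr
  rot[6] = $drumro
Sorted (with $ < everything):
  sorted[0] = $drumro
  sorted[1] = drumro$
  sorted[2] = mro$dru
  sorted[3] = o$drumr
  sorted[4] = ro$drum
  sorted[5] = rumro$d
  sorted[6] = umro$dr
sorted[2] = mro$dru

Answer: mro$dru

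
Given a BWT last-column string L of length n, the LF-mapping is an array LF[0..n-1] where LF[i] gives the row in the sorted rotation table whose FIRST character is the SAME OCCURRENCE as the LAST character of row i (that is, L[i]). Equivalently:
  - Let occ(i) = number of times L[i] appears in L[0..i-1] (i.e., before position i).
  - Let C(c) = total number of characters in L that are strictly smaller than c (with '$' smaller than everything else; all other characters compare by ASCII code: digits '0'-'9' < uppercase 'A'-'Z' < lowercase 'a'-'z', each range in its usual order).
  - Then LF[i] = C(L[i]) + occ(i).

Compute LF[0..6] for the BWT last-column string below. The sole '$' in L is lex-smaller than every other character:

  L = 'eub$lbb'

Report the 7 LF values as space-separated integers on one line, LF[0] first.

Answer: 4 6 1 0 5 2 3

Derivation:
Char counts: '$':1, 'b':3, 'e':1, 'l':1, 'u':1
C (first-col start): C('$')=0, C('b')=1, C('e')=4, C('l')=5, C('u')=6
L[0]='e': occ=0, LF[0]=C('e')+0=4+0=4
L[1]='u': occ=0, LF[1]=C('u')+0=6+0=6
L[2]='b': occ=0, LF[2]=C('b')+0=1+0=1
L[3]='$': occ=0, LF[3]=C('$')+0=0+0=0
L[4]='l': occ=0, LF[4]=C('l')+0=5+0=5
L[5]='b': occ=1, LF[5]=C('b')+1=1+1=2
L[6]='b': occ=2, LF[6]=C('b')+2=1+2=3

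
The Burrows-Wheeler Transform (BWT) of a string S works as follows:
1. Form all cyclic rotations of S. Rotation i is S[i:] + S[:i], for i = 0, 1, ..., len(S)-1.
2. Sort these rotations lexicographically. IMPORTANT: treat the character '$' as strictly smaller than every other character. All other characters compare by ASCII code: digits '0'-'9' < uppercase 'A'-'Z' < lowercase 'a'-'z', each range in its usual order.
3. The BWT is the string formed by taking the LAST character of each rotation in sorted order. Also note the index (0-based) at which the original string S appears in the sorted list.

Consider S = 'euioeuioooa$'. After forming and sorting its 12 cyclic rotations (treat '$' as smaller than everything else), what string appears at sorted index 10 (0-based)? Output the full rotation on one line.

All 12 rotations (rotation i = S[i:]+S[:i]):
  rot[0] = euioeuioooa$
  rot[1] = uioeuioooa$e
  rot[2] = ioeuioooa$eu
  rot[3] = oeuioooa$eui
  rot[4] = euioooa$euio
  rot[5] = uioooa$euioe
  rot[6] = ioooa$euioeu
  rot[7] = oooa$euioeui
  rot[8] = ooa$euioeuio
  rot[9] = oa$euioeuioo
  rot[10] = a$euioeuiooo
  rot[11] = $euioeuioooa
Sorted (with $ < everything):
  sorted[0] = $euioeuioooa
  sorted[1] = a$euioeuiooo
  sorted[2] = euioeuioooa$
  sorted[3] = euioooa$euio
  sorted[4] = ioeuioooa$eu
  sorted[5] = ioooa$euioeu
  sorted[6] = oa$euioeuioo
  sorted[7] = oeuioooa$eui
  sorted[8] = ooa$euioeuio
  sorted[9] = oooa$euioeui
  sorted[10] = uioeuioooa$e
  sorted[11] = uioooa$euioe
sorted[10] = uioeuioooa$e

Answer: uioeuioooa$e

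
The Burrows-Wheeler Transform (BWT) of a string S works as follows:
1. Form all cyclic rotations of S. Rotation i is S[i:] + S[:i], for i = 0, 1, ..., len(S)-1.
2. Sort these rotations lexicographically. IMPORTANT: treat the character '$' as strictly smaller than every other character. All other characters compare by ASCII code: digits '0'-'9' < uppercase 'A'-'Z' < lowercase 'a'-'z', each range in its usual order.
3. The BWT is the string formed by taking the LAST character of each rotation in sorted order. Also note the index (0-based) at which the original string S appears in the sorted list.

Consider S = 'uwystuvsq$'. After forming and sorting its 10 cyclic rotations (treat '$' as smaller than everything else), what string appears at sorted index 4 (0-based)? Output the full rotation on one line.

Answer: tuvsq$uwys

Derivation:
All 10 rotations (rotation i = S[i:]+S[:i]):
  rot[0] = uwystuvsq$
  rot[1] = wystuvsq$u
  rot[2] = ystuvsq$uw
  rot[3] = stuvsq$uwy
  rot[4] = tuvsq$uwys
  rot[5] = uvsq$uwyst
  rot[6] = vsq$uwystu
  rot[7] = sq$uwystuv
  rot[8] = q$uwystuvs
  rot[9] = $uwystuvsq
Sorted (with $ < everything):
  sorted[0] = $uwystuvsq
  sorted[1] = q$uwystuvs
  sorted[2] = sq$uwystuv
  sorted[3] = stuvsq$uwy
  sorted[4] = tuvsq$uwys
  sorted[5] = uvsq$uwyst
  sorted[6] = uwystuvsq$
  sorted[7] = vsq$uwystu
  sorted[8] = wystuvsq$u
  sorted[9] = ystuvsq$uw
sorted[4] = tuvsq$uwys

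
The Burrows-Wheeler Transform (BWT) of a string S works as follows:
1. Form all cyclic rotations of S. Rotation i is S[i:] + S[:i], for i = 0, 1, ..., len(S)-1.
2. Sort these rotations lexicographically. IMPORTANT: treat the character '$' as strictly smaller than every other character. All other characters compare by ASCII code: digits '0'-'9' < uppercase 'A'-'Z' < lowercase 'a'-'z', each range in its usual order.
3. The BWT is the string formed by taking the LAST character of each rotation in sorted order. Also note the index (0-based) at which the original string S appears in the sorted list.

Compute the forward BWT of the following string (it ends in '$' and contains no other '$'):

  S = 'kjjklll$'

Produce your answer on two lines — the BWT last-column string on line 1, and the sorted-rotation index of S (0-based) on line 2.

All 8 rotations (rotation i = S[i:]+S[:i]):
  rot[0] = kjjklll$
  rot[1] = jjklll$k
  rot[2] = jklll$kj
  rot[3] = klll$kjj
  rot[4] = lll$kjjk
  rot[5] = ll$kjjkl
  rot[6] = l$kjjkll
  rot[7] = $kjjklll
Sorted (with $ < everything):
  sorted[0] = $kjjklll  (last char: 'l')
  sorted[1] = jjklll$k  (last char: 'k')
  sorted[2] = jklll$kj  (last char: 'j')
  sorted[3] = kjjklll$  (last char: '$')
  sorted[4] = klll$kjj  (last char: 'j')
  sorted[5] = l$kjjkll  (last char: 'l')
  sorted[6] = ll$kjjkl  (last char: 'l')
  sorted[7] = lll$kjjk  (last char: 'k')
Last column: lkj$jllk
Original string S is at sorted index 3

Answer: lkj$jllk
3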